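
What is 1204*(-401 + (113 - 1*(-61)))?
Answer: -273308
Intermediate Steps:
1204*(-401 + (113 - 1*(-61))) = 1204*(-401 + (113 + 61)) = 1204*(-401 + 174) = 1204*(-227) = -273308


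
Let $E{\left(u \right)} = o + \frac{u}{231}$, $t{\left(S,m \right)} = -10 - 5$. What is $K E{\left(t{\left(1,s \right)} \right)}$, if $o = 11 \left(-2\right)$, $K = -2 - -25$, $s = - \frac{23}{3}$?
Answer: $- \frac{39077}{77} \approx -507.49$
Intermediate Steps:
$s = - \frac{23}{3}$ ($s = \left(-23\right) \frac{1}{3} = - \frac{23}{3} \approx -7.6667$)
$K = 23$ ($K = -2 + 25 = 23$)
$o = -22$
$t{\left(S,m \right)} = -15$
$E{\left(u \right)} = -22 + \frac{u}{231}$
$K E{\left(t{\left(1,s \right)} \right)} = 23 \left(-22 + \frac{1}{231} \left(-15\right)\right) = 23 \left(-22 - \frac{5}{77}\right) = 23 \left(- \frac{1699}{77}\right) = - \frac{39077}{77}$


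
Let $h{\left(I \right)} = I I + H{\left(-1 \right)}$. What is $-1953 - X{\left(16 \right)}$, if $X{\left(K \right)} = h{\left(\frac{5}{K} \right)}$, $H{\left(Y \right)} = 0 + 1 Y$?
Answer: $- \frac{499737}{256} \approx -1952.1$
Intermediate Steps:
$H{\left(Y \right)} = Y$ ($H{\left(Y \right)} = 0 + Y = Y$)
$h{\left(I \right)} = -1 + I^{2}$ ($h{\left(I \right)} = I I - 1 = I^{2} - 1 = -1 + I^{2}$)
$X{\left(K \right)} = -1 + \frac{25}{K^{2}}$ ($X{\left(K \right)} = -1 + \left(\frac{5}{K}\right)^{2} = -1 + \frac{25}{K^{2}}$)
$-1953 - X{\left(16 \right)} = -1953 - \left(-1 + \frac{25}{256}\right) = -1953 - - \frac{231}{256} = -1953 + \frac{231}{256} = - \frac{499737}{256}$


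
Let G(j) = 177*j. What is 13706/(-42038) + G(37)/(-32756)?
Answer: -362130299/688498364 ≈ -0.52597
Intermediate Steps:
13706/(-42038) + G(37)/(-32756) = 13706/(-42038) + (177*37)/(-32756) = 13706*(-1/42038) + 6549*(-1/32756) = -6853/21019 - 6549/32756 = -362130299/688498364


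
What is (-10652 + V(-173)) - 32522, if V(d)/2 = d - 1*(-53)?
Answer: -43414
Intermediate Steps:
V(d) = 106 + 2*d (V(d) = 2*(d - 1*(-53)) = 2*(d + 53) = 2*(53 + d) = 106 + 2*d)
(-10652 + V(-173)) - 32522 = (-10652 + (106 + 2*(-173))) - 32522 = (-10652 + (106 - 346)) - 32522 = (-10652 - 240) - 32522 = -10892 - 32522 = -43414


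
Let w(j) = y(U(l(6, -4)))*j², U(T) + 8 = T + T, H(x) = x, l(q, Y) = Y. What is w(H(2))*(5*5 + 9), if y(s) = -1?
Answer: -136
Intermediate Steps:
U(T) = -8 + 2*T (U(T) = -8 + (T + T) = -8 + 2*T)
w(j) = -j²
w(H(2))*(5*5 + 9) = (-1*2²)*(5*5 + 9) = (-1*4)*(25 + 9) = -4*34 = -136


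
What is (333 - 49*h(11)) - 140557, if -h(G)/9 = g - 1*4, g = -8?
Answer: -145516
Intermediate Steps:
h(G) = 108 (h(G) = -9*(-8 - 1*4) = -9*(-8 - 4) = -9*(-12) = 108)
(333 - 49*h(11)) - 140557 = (333 - 49*108) - 140557 = (333 - 5292) - 140557 = -4959 - 140557 = -145516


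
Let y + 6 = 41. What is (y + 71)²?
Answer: 11236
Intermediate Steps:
y = 35 (y = -6 + 41 = 35)
(y + 71)² = (35 + 71)² = 106² = 11236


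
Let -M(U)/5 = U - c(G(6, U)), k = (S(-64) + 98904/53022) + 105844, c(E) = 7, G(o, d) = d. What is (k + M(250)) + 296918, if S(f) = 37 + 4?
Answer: 3548849640/8837 ≈ 4.0159e+5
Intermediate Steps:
S(f) = 41
k = 935722229/8837 (k = (41 + 98904/53022) + 105844 = (41 + 98904*(1/53022)) + 105844 = (41 + 16484/8837) + 105844 = 378801/8837 + 105844 = 935722229/8837 ≈ 1.0589e+5)
M(U) = 35 - 5*U (M(U) = -5*(U - 1*7) = -5*(U - 7) = -5*(-7 + U) = 35 - 5*U)
(k + M(250)) + 296918 = (935722229/8837 + (35 - 5*250)) + 296918 = (935722229/8837 + (35 - 1250)) + 296918 = (935722229/8837 - 1215) + 296918 = 924985274/8837 + 296918 = 3548849640/8837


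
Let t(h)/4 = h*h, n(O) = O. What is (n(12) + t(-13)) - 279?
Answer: 409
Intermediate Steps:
t(h) = 4*h**2 (t(h) = 4*(h*h) = 4*h**2)
(n(12) + t(-13)) - 279 = (12 + 4*(-13)**2) - 279 = (12 + 4*169) - 279 = (12 + 676) - 279 = 688 - 279 = 409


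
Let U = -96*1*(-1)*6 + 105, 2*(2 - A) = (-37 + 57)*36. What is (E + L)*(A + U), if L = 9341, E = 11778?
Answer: 6821437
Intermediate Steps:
A = -358 (A = 2 - (-37 + 57)*36/2 = 2 - 10*36 = 2 - 1/2*720 = 2 - 360 = -358)
U = 681 (U = -(-96)*6 + 105 = -96*(-6) + 105 = 576 + 105 = 681)
(E + L)*(A + U) = (11778 + 9341)*(-358 + 681) = 21119*323 = 6821437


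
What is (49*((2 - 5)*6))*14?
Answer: -12348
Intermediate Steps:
(49*((2 - 5)*6))*14 = (49*(-3*6))*14 = (49*(-18))*14 = -882*14 = -12348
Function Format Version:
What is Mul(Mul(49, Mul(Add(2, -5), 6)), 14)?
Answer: -12348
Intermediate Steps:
Mul(Mul(49, Mul(Add(2, -5), 6)), 14) = Mul(Mul(49, Mul(-3, 6)), 14) = Mul(Mul(49, -18), 14) = Mul(-882, 14) = -12348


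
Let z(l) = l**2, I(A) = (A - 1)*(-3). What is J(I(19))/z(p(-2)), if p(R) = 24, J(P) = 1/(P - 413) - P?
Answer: 25217/268992 ≈ 0.093746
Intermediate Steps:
I(A) = 3 - 3*A (I(A) = (-1 + A)*(-3) = 3 - 3*A)
J(P) = 1/(-413 + P) - P
J(I(19))/z(p(-2)) = ((1 - (3 - 3*19)**2 + 413*(3 - 3*19))/(-413 + (3 - 3*19)))/(24**2) = ((1 - (3 - 57)**2 + 413*(3 - 57))/(-413 + (3 - 57)))/576 = ((1 - 1*(-54)**2 + 413*(-54))/(-413 - 54))*(1/576) = ((1 - 1*2916 - 22302)/(-467))*(1/576) = -(1 - 2916 - 22302)/467*(1/576) = -1/467*(-25217)*(1/576) = (25217/467)*(1/576) = 25217/268992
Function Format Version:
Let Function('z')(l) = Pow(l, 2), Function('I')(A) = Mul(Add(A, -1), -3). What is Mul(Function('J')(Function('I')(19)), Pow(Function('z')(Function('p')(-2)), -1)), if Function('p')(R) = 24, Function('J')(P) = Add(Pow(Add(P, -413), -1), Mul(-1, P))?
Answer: Rational(25217, 268992) ≈ 0.093746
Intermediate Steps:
Function('I')(A) = Add(3, Mul(-3, A)) (Function('I')(A) = Mul(Add(-1, A), -3) = Add(3, Mul(-3, A)))
Function('J')(P) = Add(Pow(Add(-413, P), -1), Mul(-1, P))
Mul(Function('J')(Function('I')(19)), Pow(Function('z')(Function('p')(-2)), -1)) = Mul(Mul(Pow(Add(-413, Add(3, Mul(-3, 19))), -1), Add(1, Mul(-1, Pow(Add(3, Mul(-3, 19)), 2)), Mul(413, Add(3, Mul(-3, 19))))), Pow(Pow(24, 2), -1)) = Mul(Mul(Pow(Add(-413, Add(3, -57)), -1), Add(1, Mul(-1, Pow(Add(3, -57), 2)), Mul(413, Add(3, -57)))), Pow(576, -1)) = Mul(Mul(Pow(Add(-413, -54), -1), Add(1, Mul(-1, Pow(-54, 2)), Mul(413, -54))), Rational(1, 576)) = Mul(Mul(Pow(-467, -1), Add(1, Mul(-1, 2916), -22302)), Rational(1, 576)) = Mul(Mul(Rational(-1, 467), Add(1, -2916, -22302)), Rational(1, 576)) = Mul(Mul(Rational(-1, 467), -25217), Rational(1, 576)) = Mul(Rational(25217, 467), Rational(1, 576)) = Rational(25217, 268992)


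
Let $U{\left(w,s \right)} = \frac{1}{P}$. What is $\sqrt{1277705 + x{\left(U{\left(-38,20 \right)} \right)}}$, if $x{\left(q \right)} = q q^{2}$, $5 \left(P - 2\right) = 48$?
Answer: $\frac{\sqrt{14459143528930}}{3364} \approx 1130.4$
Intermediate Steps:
$P = \frac{58}{5}$ ($P = 2 + \frac{1}{5} \cdot 48 = 2 + \frac{48}{5} = \frac{58}{5} \approx 11.6$)
$U{\left(w,s \right)} = \frac{5}{58}$ ($U{\left(w,s \right)} = \frac{1}{\frac{58}{5}} = \frac{5}{58}$)
$x{\left(q \right)} = q^{3}$
$\sqrt{1277705 + x{\left(U{\left(-38,20 \right)} \right)}} = \sqrt{1277705 + \left(\frac{5}{58}\right)^{3}} = \sqrt{1277705 + \frac{125}{195112}} = \sqrt{\frac{249295578085}{195112}} = \frac{\sqrt{14459143528930}}{3364}$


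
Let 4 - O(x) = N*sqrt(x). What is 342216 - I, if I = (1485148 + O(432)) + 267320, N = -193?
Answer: -1410256 - 2316*sqrt(3) ≈ -1.4143e+6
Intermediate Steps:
O(x) = 4 + 193*sqrt(x) (O(x) = 4 - (-193)*sqrt(x) = 4 + 193*sqrt(x))
I = 1752472 + 2316*sqrt(3) (I = (1485148 + (4 + 193*sqrt(432))) + 267320 = (1485148 + (4 + 193*(12*sqrt(3)))) + 267320 = (1485148 + (4 + 2316*sqrt(3))) + 267320 = (1485152 + 2316*sqrt(3)) + 267320 = 1752472 + 2316*sqrt(3) ≈ 1.7565e+6)
342216 - I = 342216 - (1752472 + 2316*sqrt(3)) = 342216 + (-1752472 - 2316*sqrt(3)) = -1410256 - 2316*sqrt(3)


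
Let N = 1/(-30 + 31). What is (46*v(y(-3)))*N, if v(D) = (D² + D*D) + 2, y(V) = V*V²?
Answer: 67160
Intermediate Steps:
N = 1 (N = 1/1 = 1)
y(V) = V³
v(D) = 2 + 2*D² (v(D) = (D² + D²) + 2 = 2*D² + 2 = 2 + 2*D²)
(46*v(y(-3)))*N = (46*(2 + 2*((-3)³)²))*1 = (46*(2 + 2*(-27)²))*1 = (46*(2 + 2*729))*1 = (46*(2 + 1458))*1 = (46*1460)*1 = 67160*1 = 67160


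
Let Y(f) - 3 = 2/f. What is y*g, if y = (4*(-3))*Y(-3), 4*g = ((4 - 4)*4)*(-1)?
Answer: 0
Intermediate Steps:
g = 0 (g = (((4 - 4)*4)*(-1))/4 = ((0*4)*(-1))/4 = (0*(-1))/4 = (1/4)*0 = 0)
Y(f) = 3 + 2/f
y = -28 (y = (4*(-3))*(3 + 2/(-3)) = -12*(3 + 2*(-1/3)) = -12*(3 - 2/3) = -12*7/3 = -28)
y*g = -28*0 = 0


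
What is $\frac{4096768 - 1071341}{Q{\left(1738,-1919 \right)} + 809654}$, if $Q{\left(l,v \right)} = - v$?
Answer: $\frac{3025427}{811573} \approx 3.7279$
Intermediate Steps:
$\frac{4096768 - 1071341}{Q{\left(1738,-1919 \right)} + 809654} = \frac{4096768 - 1071341}{\left(-1\right) \left(-1919\right) + 809654} = \frac{3025427}{1919 + 809654} = \frac{3025427}{811573}$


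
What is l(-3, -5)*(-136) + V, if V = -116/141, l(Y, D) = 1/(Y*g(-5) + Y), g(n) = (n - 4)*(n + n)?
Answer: -1388/4277 ≈ -0.32453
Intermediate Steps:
g(n) = 2*n*(-4 + n) (g(n) = (-4 + n)*(2*n) = 2*n*(-4 + n))
l(Y, D) = 1/(91*Y) (l(Y, D) = 1/(Y*(2*(-5)*(-4 - 5)) + Y) = 1/(Y*(2*(-5)*(-9)) + Y) = 1/(Y*90 + Y) = 1/(90*Y + Y) = 1/(91*Y))
V = -116/141 (V = -116*1/141 = -116/141 ≈ -0.82269)
l(-3, -5)*(-136) + V = ((1/91)/(-3))*(-136) - 116/141 = ((1/91)*(-⅓))*(-136) - 116/141 = -1/273*(-136) - 116/141 = 136/273 - 116/141 = -1388/4277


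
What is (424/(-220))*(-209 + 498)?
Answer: -30634/55 ≈ -556.98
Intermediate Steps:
(424/(-220))*(-209 + 498) = (424*(-1/220))*289 = -106/55*289 = -30634/55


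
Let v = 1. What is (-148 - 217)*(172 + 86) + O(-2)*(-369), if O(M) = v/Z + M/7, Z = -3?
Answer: -657591/7 ≈ -93942.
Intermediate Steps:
O(M) = -⅓ + M/7 (O(M) = 1/(-3) + M/7 = 1*(-⅓) + M*(⅐) = -⅓ + M/7)
(-148 - 217)*(172 + 86) + O(-2)*(-369) = (-148 - 217)*(172 + 86) + (-⅓ + (⅐)*(-2))*(-369) = -365*258 + (-⅓ - 2/7)*(-369) = -94170 - 13/21*(-369) = -94170 + 1599/7 = -657591/7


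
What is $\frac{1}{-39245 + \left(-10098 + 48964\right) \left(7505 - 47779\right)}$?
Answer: $- \frac{1}{1565328529} \approx -6.3884 \cdot 10^{-10}$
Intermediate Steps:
$\frac{1}{-39245 + \left(-10098 + 48964\right) \left(7505 - 47779\right)} = \frac{1}{-39245 + 38866 \left(-40274\right)} = \frac{1}{-39245 - 1565289284} = \frac{1}{-1565328529} = - \frac{1}{1565328529}$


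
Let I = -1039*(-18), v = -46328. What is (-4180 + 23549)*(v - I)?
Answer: -1259566070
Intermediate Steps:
I = 18702
(-4180 + 23549)*(v - I) = (-4180 + 23549)*(-46328 - 1*18702) = 19369*(-46328 - 18702) = 19369*(-65030) = -1259566070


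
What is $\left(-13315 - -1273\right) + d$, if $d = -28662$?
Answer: $-40704$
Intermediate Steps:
$\left(-13315 - -1273\right) + d = \left(-13315 - -1273\right) - 28662 = \left(-13315 + 1273\right) - 28662 = -12042 - 28662 = -40704$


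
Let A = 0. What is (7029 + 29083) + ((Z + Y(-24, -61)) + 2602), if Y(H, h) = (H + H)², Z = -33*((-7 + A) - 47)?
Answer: 42800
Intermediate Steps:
Z = 1782 (Z = -33*((-7 + 0) - 47) = -33*(-7 - 47) = -33*(-54) = 1782)
Y(H, h) = 4*H² (Y(H, h) = (2*H)² = 4*H²)
(7029 + 29083) + ((Z + Y(-24, -61)) + 2602) = (7029 + 29083) + ((1782 + 4*(-24)²) + 2602) = 36112 + ((1782 + 4*576) + 2602) = 36112 + ((1782 + 2304) + 2602) = 36112 + (4086 + 2602) = 36112 + 6688 = 42800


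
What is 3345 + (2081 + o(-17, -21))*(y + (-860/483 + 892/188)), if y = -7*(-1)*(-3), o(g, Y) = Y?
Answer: -767495075/22701 ≈ -33809.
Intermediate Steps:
y = -21 (y = 7*(-3) = -21)
3345 + (2081 + o(-17, -21))*(y + (-860/483 + 892/188)) = 3345 + (2081 - 21)*(-21 + (-860/483 + 892/188)) = 3345 + 2060*(-21 + (-860*1/483 + 892*(1/188))) = 3345 + 2060*(-21 + (-860/483 + 223/47)) = 3345 + 2060*(-21 + 67289/22701) = 3345 + 2060*(-409432/22701) = 3345 - 843429920/22701 = -767495075/22701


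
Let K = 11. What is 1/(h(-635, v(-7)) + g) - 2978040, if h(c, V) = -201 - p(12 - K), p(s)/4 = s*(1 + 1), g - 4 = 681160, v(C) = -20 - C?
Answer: -2027911228199/680955 ≈ -2.9780e+6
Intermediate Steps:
g = 681164 (g = 4 + 681160 = 681164)
p(s) = 8*s (p(s) = 4*(s*(1 + 1)) = 4*(s*2) = 4*(2*s) = 8*s)
h(c, V) = -209 (h(c, V) = -201 - 8*(12 - 1*11) = -201 - 8*(12 - 11) = -201 - 8 = -209)
1/(h(-635, v(-7)) + g) - 2978040 = 1/(-209 + 681164) - 2978040 = 1/680955 - 2978040 = -2027911228199/680955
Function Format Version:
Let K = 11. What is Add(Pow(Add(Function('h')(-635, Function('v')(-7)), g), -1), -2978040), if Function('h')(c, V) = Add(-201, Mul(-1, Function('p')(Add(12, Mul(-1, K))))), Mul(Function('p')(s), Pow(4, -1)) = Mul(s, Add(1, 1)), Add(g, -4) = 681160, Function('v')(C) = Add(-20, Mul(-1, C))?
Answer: Rational(-2027911228199, 680955) ≈ -2.9780e+6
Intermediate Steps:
g = 681164 (g = Add(4, 681160) = 681164)
Function('p')(s) = Mul(8, s) (Function('p')(s) = Mul(4, Mul(s, Add(1, 1))) = Mul(4, Mul(s, 2)) = Mul(4, Mul(2, s)) = Mul(8, s))
Function('h')(c, V) = -209 (Function('h')(c, V) = Add(-201, Mul(-1, Mul(8, Add(12, Mul(-1, 11))))) = Add(-201, Mul(-1, Mul(8, Add(12, -11)))) = Add(-201, Mul(-1, Mul(8, 1))) = Add(-201, Mul(-1, 8)) = Add(-201, -8) = -209)
Add(Pow(Add(Function('h')(-635, Function('v')(-7)), g), -1), -2978040) = Add(Pow(Add(-209, 681164), -1), -2978040) = Add(Pow(680955, -1), -2978040) = Add(Rational(1, 680955), -2978040) = Rational(-2027911228199, 680955)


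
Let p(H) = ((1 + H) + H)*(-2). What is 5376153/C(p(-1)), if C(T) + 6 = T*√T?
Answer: -16128459/14 - 5376153*√2/14 ≈ -1.6951e+6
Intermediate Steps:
p(H) = -2 - 4*H (p(H) = (1 + 2*H)*(-2) = -2 - 4*H)
C(T) = -6 + T^(3/2) (C(T) = -6 + T*√T = -6 + T^(3/2))
5376153/C(p(-1)) = 5376153/(-6 + (-2 - 4*(-1))^(3/2)) = 5376153/(-6 + (-2 + 4)^(3/2)) = 5376153/(-6 + 2^(3/2)) = 5376153/(-6 + 2*√2)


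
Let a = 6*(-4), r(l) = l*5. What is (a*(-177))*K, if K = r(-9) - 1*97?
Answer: -603216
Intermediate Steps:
r(l) = 5*l
a = -24
K = -142 (K = 5*(-9) - 1*97 = -45 - 97 = -142)
(a*(-177))*K = -24*(-177)*(-142) = 4248*(-142) = -603216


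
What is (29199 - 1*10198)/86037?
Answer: 19001/86037 ≈ 0.22085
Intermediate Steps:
(29199 - 1*10198)/86037 = (29199 - 10198)*(1/86037) = 19001*(1/86037) = 19001/86037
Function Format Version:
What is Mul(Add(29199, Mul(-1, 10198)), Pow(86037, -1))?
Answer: Rational(19001, 86037) ≈ 0.22085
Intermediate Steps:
Mul(Add(29199, Mul(-1, 10198)), Pow(86037, -1)) = Mul(Add(29199, -10198), Rational(1, 86037)) = Mul(19001, Rational(1, 86037)) = Rational(19001, 86037)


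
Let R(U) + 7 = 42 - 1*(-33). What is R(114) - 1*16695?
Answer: -16627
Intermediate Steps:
R(U) = 68 (R(U) = -7 + (42 - 1*(-33)) = -7 + (42 + 33) = -7 + 75 = 68)
R(114) - 1*16695 = 68 - 1*16695 = 68 - 16695 = -16627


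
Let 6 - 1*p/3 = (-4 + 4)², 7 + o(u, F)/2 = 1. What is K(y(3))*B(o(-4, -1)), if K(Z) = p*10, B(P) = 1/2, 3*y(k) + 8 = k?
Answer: 90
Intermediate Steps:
o(u, F) = -12 (o(u, F) = -14 + 2*1 = -14 + 2 = -12)
p = 18 (p = 18 - 3*(-4 + 4)² = 18 - 3*0² = 18 - 3*0 = 18 + 0 = 18)
y(k) = -8/3 + k/3
B(P) = ½
K(Z) = 180 (K(Z) = 18*10 = 180)
K(y(3))*B(o(-4, -1)) = 180*(½) = 90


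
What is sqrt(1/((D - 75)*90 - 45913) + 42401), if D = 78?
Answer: sqrt(88333301475406)/45643 ≈ 205.92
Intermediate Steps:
sqrt(1/((D - 75)*90 - 45913) + 42401) = sqrt(1/((78 - 75)*90 - 45913) + 42401) = sqrt(1/(3*90 - 45913) + 42401) = sqrt(1/(270 - 45913) + 42401) = sqrt(1/(-45643) + 42401) = sqrt(-1/45643 + 42401) = sqrt(1935308842/45643) = sqrt(88333301475406)/45643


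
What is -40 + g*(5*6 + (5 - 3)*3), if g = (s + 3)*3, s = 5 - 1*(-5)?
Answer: 1364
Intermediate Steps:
s = 10 (s = 5 + 5 = 10)
g = 39 (g = (10 + 3)*3 = 13*3 = 39)
-40 + g*(5*6 + (5 - 3)*3) = -40 + 39*(5*6 + (5 - 3)*3) = -40 + 39*(30 + 2*3) = -40 + 39*(30 + 6) = -40 + 39*36 = -40 + 1404 = 1364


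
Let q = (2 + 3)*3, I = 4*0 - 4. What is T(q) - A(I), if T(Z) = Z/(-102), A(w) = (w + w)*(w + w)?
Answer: -2181/34 ≈ -64.147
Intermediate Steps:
I = -4 (I = 0 - 4 = -4)
A(w) = 4*w² (A(w) = (2*w)*(2*w) = 4*w²)
q = 15 (q = 5*3 = 15)
T(Z) = -Z/102 (T(Z) = Z*(-1/102) = -Z/102)
T(q) - A(I) = -1/102*15 - 4*(-4)² = -5/34 - 4*16 = -5/34 - 1*64 = -5/34 - 64 = -2181/34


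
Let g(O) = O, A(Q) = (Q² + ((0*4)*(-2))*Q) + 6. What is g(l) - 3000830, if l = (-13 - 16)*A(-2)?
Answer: -3001120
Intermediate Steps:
A(Q) = 6 + Q² (A(Q) = (Q² + (0*(-2))*Q) + 6 = (Q² + 0*Q) + 6 = (Q² + 0) + 6 = Q² + 6 = 6 + Q²)
l = -290 (l = (-13 - 16)*(6 + (-2)²) = -29*(6 + 4) = -29*10 = -290)
g(l) - 3000830 = -290 - 3000830 = -3001120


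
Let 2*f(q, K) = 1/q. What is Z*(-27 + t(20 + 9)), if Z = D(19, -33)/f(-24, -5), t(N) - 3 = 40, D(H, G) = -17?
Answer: 13056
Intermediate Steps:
t(N) = 43 (t(N) = 3 + 40 = 43)
f(q, K) = 1/(2*q)
Z = 816 (Z = -17/((1/2)/(-24)) = -17/((1/2)*(-1/24)) = -17/(-1/48) = -17*(-48) = 816)
Z*(-27 + t(20 + 9)) = 816*(-27 + 43) = 816*16 = 13056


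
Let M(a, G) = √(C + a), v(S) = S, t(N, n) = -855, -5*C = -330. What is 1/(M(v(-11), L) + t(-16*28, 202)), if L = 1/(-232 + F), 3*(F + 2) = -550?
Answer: -171/146194 - √55/730970 ≈ -0.0011798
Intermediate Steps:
C = 66 (C = -⅕*(-330) = 66)
F = -556/3 (F = -2 + (⅓)*(-550) = -2 - 550/3 = -556/3 ≈ -185.33)
L = -3/1252 (L = 1/(-232 - 556/3) = 1/(-1252/3) = -3/1252 ≈ -0.0023962)
M(a, G) = √(66 + a)
1/(M(v(-11), L) + t(-16*28, 202)) = 1/(√(66 - 11) - 855) = 1/(√55 - 855) = 1/(-855 + √55)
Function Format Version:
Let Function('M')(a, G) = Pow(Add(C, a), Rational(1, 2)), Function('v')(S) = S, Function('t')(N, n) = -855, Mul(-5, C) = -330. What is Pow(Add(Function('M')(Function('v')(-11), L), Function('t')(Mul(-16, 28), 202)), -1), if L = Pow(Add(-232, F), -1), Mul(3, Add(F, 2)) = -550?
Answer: Add(Rational(-171, 146194), Mul(Rational(-1, 730970), Pow(55, Rational(1, 2)))) ≈ -0.0011798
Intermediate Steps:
C = 66 (C = Mul(Rational(-1, 5), -330) = 66)
F = Rational(-556, 3) (F = Add(-2, Mul(Rational(1, 3), -550)) = Add(-2, Rational(-550, 3)) = Rational(-556, 3) ≈ -185.33)
L = Rational(-3, 1252) (L = Pow(Add(-232, Rational(-556, 3)), -1) = Pow(Rational(-1252, 3), -1) = Rational(-3, 1252) ≈ -0.0023962)
Function('M')(a, G) = Pow(Add(66, a), Rational(1, 2))
Pow(Add(Function('M')(Function('v')(-11), L), Function('t')(Mul(-16, 28), 202)), -1) = Pow(Add(Pow(Add(66, -11), Rational(1, 2)), -855), -1) = Pow(Add(Pow(55, Rational(1, 2)), -855), -1) = Pow(Add(-855, Pow(55, Rational(1, 2))), -1)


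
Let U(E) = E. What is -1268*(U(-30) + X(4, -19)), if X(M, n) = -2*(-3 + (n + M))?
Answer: -7608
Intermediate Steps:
X(M, n) = 6 - 2*M - 2*n (X(M, n) = -2*(-3 + (M + n)) = -2*(-3 + M + n) = 6 - 2*M - 2*n)
-1268*(U(-30) + X(4, -19)) = -1268*(-30 + (6 - 2*4 - 2*(-19))) = -1268*(-30 + (6 - 8 + 38)) = -1268*(-30 + 36) = -1268*6 = -7608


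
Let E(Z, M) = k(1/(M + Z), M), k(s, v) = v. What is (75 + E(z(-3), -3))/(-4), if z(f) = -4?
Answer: -18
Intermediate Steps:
E(Z, M) = M
(75 + E(z(-3), -3))/(-4) = (75 - 3)/(-4) = -¼*72 = -18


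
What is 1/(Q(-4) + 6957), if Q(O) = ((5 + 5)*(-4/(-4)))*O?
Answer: 1/6917 ≈ 0.00014457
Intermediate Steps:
Q(O) = 10*O (Q(O) = (10*(-4*(-¼)))*O = (10*1)*O = 10*O)
1/(Q(-4) + 6957) = 1/(10*(-4) + 6957) = 1/(-40 + 6957) = 1/6917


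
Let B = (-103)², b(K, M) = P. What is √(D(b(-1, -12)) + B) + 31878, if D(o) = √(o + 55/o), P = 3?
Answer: 31878 + √(95481 + 24*√3)/3 ≈ 31981.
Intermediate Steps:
b(K, M) = 3
B = 10609
√(D(b(-1, -12)) + B) + 31878 = √(√(3 + 55/3) + 10609) + 31878 = √(√(64/3) + 10609) + 31878 = √(8*√3/3 + 10609) + 31878 = √(10609 + 8*√3/3) + 31878 = 31878 + √(10609 + 8*√3/3)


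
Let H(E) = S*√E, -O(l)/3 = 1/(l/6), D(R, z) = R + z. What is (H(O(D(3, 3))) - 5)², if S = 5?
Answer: 25*(1 - I*√3)² ≈ -50.0 - 86.603*I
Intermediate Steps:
O(l) = -18/l (O(l) = -3*6/l = -18/l)
H(E) = 5*√E
(H(O(D(3, 3))) - 5)² = (5*√(-18/(3 + 3)) - 5)² = (5*√(-18/6) - 5)² = (5*√(-18*⅙) - 5)² = (5*√(-3) - 5)² = (5*(I*√3) - 5)² = (5*I*√3 - 5)² = (-5 + 5*I*√3)²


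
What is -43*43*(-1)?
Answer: 1849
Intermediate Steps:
-43*43*(-1) = -1849*(-1) = 1849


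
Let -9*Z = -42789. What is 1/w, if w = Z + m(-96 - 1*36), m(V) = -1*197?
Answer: 3/13672 ≈ 0.00021943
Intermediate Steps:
m(V) = -197
Z = 14263/3 (Z = -⅑*(-42789) = 14263/3 ≈ 4754.3)
w = 13672/3 (w = 14263/3 - 197 = 13672/3 ≈ 4557.3)
1/w = 1/(13672/3) = 3/13672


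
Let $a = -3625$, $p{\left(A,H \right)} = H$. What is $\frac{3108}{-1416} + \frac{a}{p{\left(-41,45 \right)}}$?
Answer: $- \frac{87881}{1062} \approx -82.75$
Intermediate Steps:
$\frac{3108}{-1416} + \frac{a}{p{\left(-41,45 \right)}} = \frac{3108}{-1416} - \frac{3625}{45} = 3108 \left(- \frac{1}{1416}\right) - \frac{725}{9} = - \frac{259}{118} - \frac{725}{9} = - \frac{87881}{1062}$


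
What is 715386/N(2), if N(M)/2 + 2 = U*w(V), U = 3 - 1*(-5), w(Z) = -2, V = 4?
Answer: -119231/6 ≈ -19872.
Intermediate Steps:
U = 8 (U = 3 + 5 = 8)
N(M) = -36 (N(M) = -4 + 2*(8*(-2)) = -4 + 2*(-16) = -4 - 32 = -36)
715386/N(2) = 715386/(-36) = 715386*(-1/36) = -119231/6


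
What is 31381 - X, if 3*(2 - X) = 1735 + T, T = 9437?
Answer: 35103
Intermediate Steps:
X = -3722 (X = 2 - (1735 + 9437)/3 = 2 - ⅓*11172 = 2 - 3724 = -3722)
31381 - X = 31381 - 1*(-3722) = 31381 + 3722 = 35103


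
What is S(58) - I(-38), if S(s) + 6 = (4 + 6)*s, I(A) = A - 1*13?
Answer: 625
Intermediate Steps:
I(A) = -13 + A (I(A) = A - 13 = -13 + A)
S(s) = -6 + 10*s (S(s) = -6 + (4 + 6)*s = -6 + 10*s)
S(58) - I(-38) = (-6 + 10*58) - (-13 - 38) = (-6 + 580) - 1*(-51) = 574 + 51 = 625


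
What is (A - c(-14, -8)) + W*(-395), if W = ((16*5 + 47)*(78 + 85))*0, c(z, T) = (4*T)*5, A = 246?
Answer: 406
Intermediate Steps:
c(z, T) = 20*T
W = 0 (W = ((80 + 47)*163)*0 = (127*163)*0 = 20701*0 = 0)
(A - c(-14, -8)) + W*(-395) = (246 - 20*(-8)) + 0*(-395) = (246 - 1*(-160)) + 0 = (246 + 160) + 0 = 406 + 0 = 406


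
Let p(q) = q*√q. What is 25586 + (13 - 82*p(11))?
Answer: 25599 - 902*√11 ≈ 22607.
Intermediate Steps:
p(q) = q^(3/2)
25586 + (13 - 82*p(11)) = 25586 + (13 - 902*√11) = 25599 - 902*√11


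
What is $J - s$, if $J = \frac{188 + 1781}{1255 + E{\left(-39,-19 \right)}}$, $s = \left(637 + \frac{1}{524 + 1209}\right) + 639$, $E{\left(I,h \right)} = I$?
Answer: $- \frac{2685539467}{2107328} \approx -1274.4$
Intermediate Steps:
$s = \frac{2211309}{1733}$ ($s = \left(637 + \frac{1}{1733}\right) + 639 = \frac{1103922}{1733} + 639 = \frac{2211309}{1733} \approx 1276.0$)
$J = \frac{1969}{1216}$ ($J = \frac{188 + 1781}{1255 - 39} = \frac{1969}{1216} \approx 1.6192$)
$J - s = \frac{1969}{1216} - \frac{2211309}{1733} = - \frac{2685539467}{2107328}$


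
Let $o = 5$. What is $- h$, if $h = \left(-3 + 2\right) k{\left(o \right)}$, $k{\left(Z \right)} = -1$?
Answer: $-1$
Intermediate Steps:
$h = 1$ ($h = \left(-3 + 2\right) \left(-1\right) = \left(-1\right) \left(-1\right) = 1$)
$- h = \left(-1\right) 1 = -1$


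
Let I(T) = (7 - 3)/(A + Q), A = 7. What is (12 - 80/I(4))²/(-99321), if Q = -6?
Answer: -64/99321 ≈ -0.00064438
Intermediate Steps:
I(T) = 4 (I(T) = (7 - 3)/(7 - 6) = 4/1 = 4*1 = 4)
(12 - 80/I(4))²/(-99321) = (12 - 80/4)²/(-99321) = (12 - 80*¼)²*(-1/99321) = (12 - 20)²*(-1/99321) = (-8)²*(-1/99321) = 64*(-1/99321) = -64/99321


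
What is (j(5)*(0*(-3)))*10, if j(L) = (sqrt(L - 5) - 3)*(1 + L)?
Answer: 0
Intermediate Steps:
j(L) = (1 + L)*(-3 + sqrt(-5 + L)) (j(L) = (sqrt(-5 + L) - 3)*(1 + L) = (-3 + sqrt(-5 + L))*(1 + L) = (1 + L)*(-3 + sqrt(-5 + L)))
(j(5)*(0*(-3)))*10 = ((-3 + sqrt(-5 + 5) - 3*5 + 5*sqrt(-5 + 5))*(0*(-3)))*10 = ((-3 + sqrt(0) - 15 + 5*sqrt(0))*0)*10 = ((-3 + 0 - 15 + 5*0)*0)*10 = ((-3 + 0 - 15 + 0)*0)*10 = -18*0*10 = 0*10 = 0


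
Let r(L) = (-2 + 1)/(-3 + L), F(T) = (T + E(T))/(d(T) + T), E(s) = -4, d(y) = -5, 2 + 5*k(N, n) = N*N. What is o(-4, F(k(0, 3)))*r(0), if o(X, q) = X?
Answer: -4/3 ≈ -1.3333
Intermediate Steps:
k(N, n) = -⅖ + N²/5 (k(N, n) = -⅖ + (N*N)/5 = -⅖ + N²/5)
F(T) = (-4 + T)/(-5 + T) (F(T) = (T - 4)/(-5 + T) = (-4 + T)/(-5 + T))
r(L) = -1/(-3 + L)
o(-4, F(k(0, 3)))*r(0) = -(-4)/(-3 + 0) = -(-4)/(-3) = -(-4)*(-1)/3 = -4*⅓ = -4/3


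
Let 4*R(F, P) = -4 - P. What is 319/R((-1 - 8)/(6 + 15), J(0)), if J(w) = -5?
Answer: 1276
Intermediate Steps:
R(F, P) = -1 - P/4 (R(F, P) = (-4 - P)/4 = -1 - P/4)
319/R((-1 - 8)/(6 + 15), J(0)) = 319/(-1 - ¼*(-5)) = 319/(-1 + 5/4) = 319/(¼) = 319*4 = 1276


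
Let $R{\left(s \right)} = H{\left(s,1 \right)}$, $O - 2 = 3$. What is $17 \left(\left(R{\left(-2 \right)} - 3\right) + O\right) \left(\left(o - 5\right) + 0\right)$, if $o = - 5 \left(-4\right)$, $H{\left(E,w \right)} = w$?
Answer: $765$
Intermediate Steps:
$O = 5$ ($O = 2 + 3 = 5$)
$R{\left(s \right)} = 1$
$o = 20$ ($o = \left(-1\right) \left(-20\right) = 20$)
$17 \left(\left(R{\left(-2 \right)} - 3\right) + O\right) \left(\left(o - 5\right) + 0\right) = 17 \left(\left(1 - 3\right) + 5\right) \left(\left(20 - 5\right) + 0\right) = 17 \left(-2 + 5\right) \left(15 + 0\right) = 17 \cdot 3 \cdot 15 = 51 \cdot 15 = 765$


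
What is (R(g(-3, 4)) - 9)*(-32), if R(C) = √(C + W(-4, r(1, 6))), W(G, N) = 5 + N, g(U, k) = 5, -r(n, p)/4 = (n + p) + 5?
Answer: 288 - 32*I*√38 ≈ 288.0 - 197.26*I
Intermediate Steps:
r(n, p) = -20 - 4*n - 4*p (r(n, p) = -4*((n + p) + 5) = -4*(5 + n + p) = -20 - 4*n - 4*p)
R(C) = √(-43 + C) (R(C) = √(C + (5 + (-20 - 4*1 - 4*6))) = √(C + (5 + (-20 - 4 - 24))) = √(C + (5 - 48)) = √(C - 43) = √(-43 + C))
(R(g(-3, 4)) - 9)*(-32) = (√(-43 + 5) - 9)*(-32) = (√(-38) - 9)*(-32) = (I*√38 - 9)*(-32) = (-9 + I*√38)*(-32) = 288 - 32*I*√38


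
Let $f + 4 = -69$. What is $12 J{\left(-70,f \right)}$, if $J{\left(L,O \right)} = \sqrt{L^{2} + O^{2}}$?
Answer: $12 \sqrt{10229} \approx 1213.7$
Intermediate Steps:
$f = -73$ ($f = -4 - 69 = -73$)
$12 J{\left(-70,f \right)} = 12 \sqrt{\left(-70\right)^{2} + \left(-73\right)^{2}} = 12 \sqrt{4900 + 5329} = 12 \sqrt{10229}$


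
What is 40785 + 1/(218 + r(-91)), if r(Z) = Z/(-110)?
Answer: 981735845/24071 ≈ 40785.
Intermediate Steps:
r(Z) = -Z/110 (r(Z) = Z*(-1/110) = -Z/110)
40785 + 1/(218 + r(-91)) = 40785 + 1/(218 - 1/110*(-91)) = 40785 + 1/(218 + 91/110) = 40785 + 1/(24071/110) = 40785 + 110/24071 = 981735845/24071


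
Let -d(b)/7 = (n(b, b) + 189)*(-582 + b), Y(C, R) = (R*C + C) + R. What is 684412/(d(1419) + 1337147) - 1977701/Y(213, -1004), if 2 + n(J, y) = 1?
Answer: 55723579461/4598336015 ≈ 12.118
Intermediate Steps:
Y(C, R) = C + R + C*R (Y(C, R) = (C*R + C) + R = (C + C*R) + R = C + R + C*R)
n(J, y) = -1 (n(J, y) = -2 + 1 = -1)
d(b) = 765912 - 1316*b (d(b) = -7*(-1 + 189)*(-582 + b) = -1316*(-582 + b) = -7*(-109416 + 188*b) = 765912 - 1316*b)
684412/(d(1419) + 1337147) - 1977701/Y(213, -1004) = 684412/((765912 - 1316*1419) + 1337147) - 1977701/(213 - 1004 + 213*(-1004)) = 684412/((765912 - 1867404) + 1337147) - 1977701/(213 - 1004 - 213852) = 684412/(-1101492 + 1337147) - 1977701/(-214643) = 684412/235655 - 1977701*(-1/214643) = 684412*(1/235655) + 179791/19513 = 684412/235655 + 179791/19513 = 55723579461/4598336015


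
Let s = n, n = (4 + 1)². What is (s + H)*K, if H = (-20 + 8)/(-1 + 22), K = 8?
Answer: 1368/7 ≈ 195.43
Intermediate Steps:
H = -4/7 (H = -12/21 = -12*1/21 = -4/7 ≈ -0.57143)
n = 25 (n = 5² = 25)
s = 25
(s + H)*K = (25 - 4/7)*8 = (171/7)*8 = 1368/7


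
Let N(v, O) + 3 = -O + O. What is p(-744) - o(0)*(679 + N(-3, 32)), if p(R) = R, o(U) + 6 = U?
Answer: 3312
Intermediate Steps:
o(U) = -6 + U
N(v, O) = -3 (N(v, O) = -3 + (-O + O) = -3 + 0 = -3)
p(-744) - o(0)*(679 + N(-3, 32)) = -744 - (-6 + 0)*(679 - 3) = -744 - (-6)*676 = -744 - 1*(-4056) = -744 + 4056 = 3312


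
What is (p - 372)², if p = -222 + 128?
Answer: 217156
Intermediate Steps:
p = -94
(p - 372)² = (-94 - 372)² = (-466)² = 217156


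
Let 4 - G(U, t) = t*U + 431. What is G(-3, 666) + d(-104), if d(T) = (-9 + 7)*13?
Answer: 1545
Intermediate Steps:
G(U, t) = -427 - U*t (G(U, t) = 4 - (t*U + 431) = 4 - (U*t + 431) = 4 - (431 + U*t) = 4 + (-431 - U*t) = -427 - U*t)
d(T) = -26 (d(T) = -2*13 = -26)
G(-3, 666) + d(-104) = (-427 - 1*(-3)*666) - 26 = (-427 + 1998) - 26 = 1571 - 26 = 1545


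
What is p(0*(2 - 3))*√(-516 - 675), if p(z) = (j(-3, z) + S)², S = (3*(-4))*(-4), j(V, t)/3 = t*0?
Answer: 2304*I*√1191 ≈ 79513.0*I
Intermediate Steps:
j(V, t) = 0 (j(V, t) = 3*(t*0) = 3*0 = 0)
S = 48 (S = -12*(-4) = 48)
p(z) = 2304 (p(z) = (0 + 48)² = 48² = 2304)
p(0*(2 - 3))*√(-516 - 675) = 2304*√(-516 - 675) = 2304*√(-1191) = 2304*(I*√1191) = 2304*I*√1191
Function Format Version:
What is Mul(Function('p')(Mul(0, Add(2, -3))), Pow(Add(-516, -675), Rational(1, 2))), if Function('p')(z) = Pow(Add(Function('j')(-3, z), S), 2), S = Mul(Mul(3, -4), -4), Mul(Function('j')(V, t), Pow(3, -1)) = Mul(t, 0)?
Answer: Mul(2304, I, Pow(1191, Rational(1, 2))) ≈ Mul(79513., I)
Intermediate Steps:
Function('j')(V, t) = 0 (Function('j')(V, t) = Mul(3, Mul(t, 0)) = Mul(3, 0) = 0)
S = 48 (S = Mul(-12, -4) = 48)
Function('p')(z) = 2304 (Function('p')(z) = Pow(Add(0, 48), 2) = Pow(48, 2) = 2304)
Mul(Function('p')(Mul(0, Add(2, -3))), Pow(Add(-516, -675), Rational(1, 2))) = Mul(2304, Pow(Add(-516, -675), Rational(1, 2))) = Mul(2304, Pow(-1191, Rational(1, 2))) = Mul(2304, Mul(I, Pow(1191, Rational(1, 2)))) = Mul(2304, I, Pow(1191, Rational(1, 2)))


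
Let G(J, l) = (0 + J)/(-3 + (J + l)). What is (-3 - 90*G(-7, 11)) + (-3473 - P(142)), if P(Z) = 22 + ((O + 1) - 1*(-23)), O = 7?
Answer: -2899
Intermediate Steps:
G(J, l) = J/(-3 + J + l)
P(Z) = 53 (P(Z) = 22 + ((7 + 1) - 1*(-23)) = 22 + (8 + 23) = 22 + 31 = 53)
(-3 - 90*G(-7, 11)) + (-3473 - P(142)) = (-3 - (-630)/(-3 - 7 + 11)) + (-3473 - 1*53) = (-3 - (-630)/1) + (-3473 - 53) = (-3 - (-630)) - 3526 = (-3 - 90*(-7)) - 3526 = (-3 + 630) - 3526 = 627 - 3526 = -2899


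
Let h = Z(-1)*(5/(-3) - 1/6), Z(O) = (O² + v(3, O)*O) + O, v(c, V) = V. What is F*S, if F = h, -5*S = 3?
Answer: 11/10 ≈ 1.1000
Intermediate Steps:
Z(O) = O + 2*O² (Z(O) = (O² + O*O) + O = (O² + O²) + O = 2*O² + O = O + 2*O²)
S = -⅗ (S = -⅕*3 = -⅗ ≈ -0.60000)
h = -11/6 (h = (-(1 + 2*(-1)))*(5/(-3) - 1/6) = (-(1 - 2))*(5*(-⅓) - 1*⅙) = (-1*(-1))*(-5/3 - ⅙) = 1*(-11/6) = -11/6 ≈ -1.8333)
F = -11/6 ≈ -1.8333
F*S = -11/6*(-⅗) = 11/10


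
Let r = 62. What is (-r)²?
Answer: 3844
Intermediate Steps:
(-r)² = (-1*62)² = (-62)² = 3844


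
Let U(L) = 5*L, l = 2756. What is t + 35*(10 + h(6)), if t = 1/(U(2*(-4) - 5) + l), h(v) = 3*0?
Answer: 941851/2691 ≈ 350.00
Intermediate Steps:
h(v) = 0
t = 1/2691 (t = 1/(5*(2*(-4) - 5) + 2756) = 1/(5*(-8 - 5) + 2756) = 1/(5*(-13) + 2756) = 1/(-65 + 2756) = 1/2691 ≈ 0.00037161)
t + 35*(10 + h(6)) = 1/2691 + 35*(10 + 0) = 1/2691 + 35*10 = 1/2691 + 350 = 941851/2691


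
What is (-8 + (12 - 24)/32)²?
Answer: 4489/64 ≈ 70.141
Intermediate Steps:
(-8 + (12 - 24)/32)² = (-8 - 12*1/32)² = (-8 - 3/8)² = (-67/8)² = 4489/64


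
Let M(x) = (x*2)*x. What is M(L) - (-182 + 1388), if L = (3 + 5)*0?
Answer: -1206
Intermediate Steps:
L = 0 (L = 8*0 = 0)
M(x) = 2*x**2 (M(x) = (2*x)*x = 2*x**2)
M(L) - (-182 + 1388) = 2*0**2 - (-182 + 1388) = 2*0 - 1*1206 = 0 - 1206 = -1206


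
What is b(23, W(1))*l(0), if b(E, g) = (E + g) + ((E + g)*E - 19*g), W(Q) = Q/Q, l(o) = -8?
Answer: -4456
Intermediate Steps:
W(Q) = 1
b(E, g) = E - 18*g + E*(E + g) (b(E, g) = (E + g) + (E*(E + g) - 19*g) = (E + g) + (-19*g + E*(E + g)) = E - 18*g + E*(E + g))
b(23, W(1))*l(0) = (23 + 23² - 18*1 + 23*1)*(-8) = (23 + 529 - 18 + 23)*(-8) = 557*(-8) = -4456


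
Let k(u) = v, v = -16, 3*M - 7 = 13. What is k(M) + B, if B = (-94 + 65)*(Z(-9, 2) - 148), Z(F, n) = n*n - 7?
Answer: 4363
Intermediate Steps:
Z(F, n) = -7 + n**2 (Z(F, n) = n**2 - 7 = -7 + n**2)
M = 20/3 (M = 7/3 + (1/3)*13 = 7/3 + 13/3 = 20/3 ≈ 6.6667)
B = 4379 (B = (-94 + 65)*((-7 + 2**2) - 148) = -29*((-7 + 4) - 148) = -29*(-3 - 148) = -29*(-151) = 4379)
k(u) = -16
k(M) + B = -16 + 4379 = 4363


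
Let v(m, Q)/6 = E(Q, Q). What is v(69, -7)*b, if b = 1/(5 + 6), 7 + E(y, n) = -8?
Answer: -90/11 ≈ -8.1818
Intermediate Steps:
E(y, n) = -15 (E(y, n) = -7 - 8 = -15)
v(m, Q) = -90 (v(m, Q) = 6*(-15) = -90)
b = 1/11 ≈ 0.090909
v(69, -7)*b = -90*1/11 = -90/11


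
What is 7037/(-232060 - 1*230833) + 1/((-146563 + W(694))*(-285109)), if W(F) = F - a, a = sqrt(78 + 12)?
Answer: -14229945343257553442/936044067101742996309 - sqrt(10)/2022160773875913 ≈ -0.015202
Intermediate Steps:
a = 3*sqrt(10) (a = sqrt(90) = 3*sqrt(10) ≈ 9.4868)
W(F) = F - 3*sqrt(10)
7037/(-232060 - 1*230833) + 1/((-146563 + W(694))*(-285109)) = 7037/(-232060 - 1*230833) + 1/(-146563 + (694 - 3*sqrt(10))*(-285109)) = 7037/(-232060 - 230833) - 1/285109/(-145869 - 3*sqrt(10)) = 7037/(-462893) - 1/(285109*(-145869 - 3*sqrt(10))) = 7037*(-1/462893) - 1/(285109*(-145869 - 3*sqrt(10))) = -7037/462893 - 1/(285109*(-145869 - 3*sqrt(10)))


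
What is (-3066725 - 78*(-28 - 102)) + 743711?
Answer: -2312874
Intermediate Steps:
(-3066725 - 78*(-28 - 102)) + 743711 = (-3066725 - 78*(-130)) + 743711 = (-3066725 + 10140) + 743711 = -3056585 + 743711 = -2312874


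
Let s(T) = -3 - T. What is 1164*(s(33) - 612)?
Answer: -754272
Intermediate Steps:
1164*(s(33) - 612) = 1164*((-3 - 1*33) - 612) = 1164*((-3 - 33) - 612) = 1164*(-36 - 612) = 1164*(-648) = -754272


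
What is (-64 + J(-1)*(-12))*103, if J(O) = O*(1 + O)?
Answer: -6592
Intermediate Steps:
(-64 + J(-1)*(-12))*103 = (-64 - (1 - 1)*(-12))*103 = (-64 - 1*0*(-12))*103 = (-64 + 0*(-12))*103 = (-64 + 0)*103 = -64*103 = -6592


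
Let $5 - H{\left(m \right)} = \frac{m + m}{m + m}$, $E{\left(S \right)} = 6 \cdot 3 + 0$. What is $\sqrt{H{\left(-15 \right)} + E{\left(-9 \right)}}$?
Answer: $\sqrt{22} \approx 4.6904$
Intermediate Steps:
$E{\left(S \right)} = 18$ ($E{\left(S \right)} = 18 + 0 = 18$)
$H{\left(m \right)} = 4$ ($H{\left(m \right)} = 5 - \frac{m + m}{m + m} = 5 - \frac{2 m}{2 m} = 5 - 2 m \frac{1}{2 m} = 5 - 1 = 4$)
$\sqrt{H{\left(-15 \right)} + E{\left(-9 \right)}} = \sqrt{4 + 18} = \sqrt{22}$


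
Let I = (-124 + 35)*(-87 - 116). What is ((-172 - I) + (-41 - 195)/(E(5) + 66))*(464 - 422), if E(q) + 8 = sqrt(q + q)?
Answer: -428311058/559 + 1652*sqrt(10)/559 ≈ -7.6620e+5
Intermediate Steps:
E(q) = -8 + sqrt(2)*sqrt(q) (E(q) = -8 + sqrt(q + q) = -8 + sqrt(2*q) = -8 + sqrt(2)*sqrt(q))
I = 18067 (I = -89*(-203) = 18067)
((-172 - I) + (-41 - 195)/(E(5) + 66))*(464 - 422) = ((-172 - 1*18067) + (-41 - 195)/((-8 + sqrt(2)*sqrt(5)) + 66))*(464 - 422) = ((-172 - 18067) - 236/((-8 + sqrt(10)) + 66))*42 = (-18239 - 236/(58 + sqrt(10)))*42 = -766038 - 9912/(58 + sqrt(10))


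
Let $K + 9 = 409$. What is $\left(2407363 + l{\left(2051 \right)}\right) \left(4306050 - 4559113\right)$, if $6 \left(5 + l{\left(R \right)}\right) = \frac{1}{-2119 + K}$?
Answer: $- \frac{6283425331878893}{10314} \approx -6.0921 \cdot 10^{11}$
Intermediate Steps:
$K = 400$ ($K = -9 + 409 = 400$)
$l{\left(R \right)} = - \frac{51571}{10314}$ ($l{\left(R \right)} = -5 + \frac{1}{6 \left(-2119 + 400\right)} = -5 + \frac{1}{6 \left(-1719\right)} = -5 + \frac{1}{6} \left(- \frac{1}{1719}\right) = -5 - \frac{1}{10314} = - \frac{51571}{10314}$)
$\left(2407363 + l{\left(2051 \right)}\right) \left(4306050 - 4559113\right) = \left(2407363 - \frac{51571}{10314}\right) \left(4306050 - 4559113\right) = \frac{24829490411}{10314} \left(-253063\right) = - \frac{6283425331878893}{10314}$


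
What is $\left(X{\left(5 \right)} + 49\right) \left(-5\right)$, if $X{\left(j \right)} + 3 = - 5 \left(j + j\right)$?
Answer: $20$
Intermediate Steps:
$X{\left(j \right)} = -3 - 10 j$ ($X{\left(j \right)} = -3 - 5 \left(j + j\right) = -3 - 5 \cdot 2 j = -3 - 10 j$)
$\left(X{\left(5 \right)} + 49\right) \left(-5\right) = \left(\left(-3 - 50\right) + 49\right) \left(-5\right) = \left(-53 + 49\right) \left(-5\right) = \left(-4\right) \left(-5\right) = 20$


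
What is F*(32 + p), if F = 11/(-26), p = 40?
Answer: -396/13 ≈ -30.462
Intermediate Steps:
F = -11/26 (F = 11*(-1/26) = -11/26 ≈ -0.42308)
F*(32 + p) = -11*(32 + 40)/26 = -11/26*72 = -396/13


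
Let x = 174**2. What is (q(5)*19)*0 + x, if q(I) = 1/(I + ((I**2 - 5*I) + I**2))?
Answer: 30276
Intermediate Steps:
x = 30276
q(I) = 1/(-4*I + 2*I**2) (q(I) = 1/(I + (-5*I + 2*I**2)) = 1/(-4*I + 2*I**2))
(q(5)*19)*0 + x = (((1/2)/(5*(-2 + 5)))*19)*0 + 30276 = (((1/2)*(1/5)/3)*19)*0 + 30276 = (((1/2)*(1/5)*(1/3))*19)*0 + 30276 = ((1/30)*19)*0 + 30276 = (19/30)*0 + 30276 = 0 + 30276 = 30276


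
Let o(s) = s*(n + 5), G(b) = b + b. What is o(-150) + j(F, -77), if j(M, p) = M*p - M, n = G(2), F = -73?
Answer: 4344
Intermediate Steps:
G(b) = 2*b
n = 4 (n = 2*2 = 4)
j(M, p) = -M + M*p
o(s) = 9*s (o(s) = s*(4 + 5) = s*9 = 9*s)
o(-150) + j(F, -77) = 9*(-150) - 73*(-1 - 77) = -1350 - 73*(-78) = -1350 + 5694 = 4344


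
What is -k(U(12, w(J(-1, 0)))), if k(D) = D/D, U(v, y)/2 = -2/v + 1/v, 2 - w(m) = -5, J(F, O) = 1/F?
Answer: -1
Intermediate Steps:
w(m) = 7 (w(m) = 2 - 1*(-5) = 2 + 5 = 7)
U(v, y) = -2/v (U(v, y) = 2*(-2/v + 1/v) = 2*(-1/v) = -2/v)
k(D) = 1
-k(U(12, w(J(-1, 0)))) = -1*1 = -1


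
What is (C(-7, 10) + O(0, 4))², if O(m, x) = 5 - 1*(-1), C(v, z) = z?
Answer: 256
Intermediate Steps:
O(m, x) = 6 (O(m, x) = 5 + 1 = 6)
(C(-7, 10) + O(0, 4))² = (10 + 6)² = 16² = 256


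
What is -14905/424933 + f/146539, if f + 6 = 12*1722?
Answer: 6594102119/62269256887 ≈ 0.10590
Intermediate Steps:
f = 20658 (f = -6 + 12*1722 = -6 + 20664 = 20658)
-14905/424933 + f/146539 = -14905/424933 + 20658/146539 = 6594102119/62269256887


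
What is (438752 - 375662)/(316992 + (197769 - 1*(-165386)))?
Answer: 63090/680147 ≈ 0.092759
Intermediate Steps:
(438752 - 375662)/(316992 + (197769 - 1*(-165386))) = 63090/(316992 + (197769 + 165386)) = 63090/(316992 + 363155) = 63090/680147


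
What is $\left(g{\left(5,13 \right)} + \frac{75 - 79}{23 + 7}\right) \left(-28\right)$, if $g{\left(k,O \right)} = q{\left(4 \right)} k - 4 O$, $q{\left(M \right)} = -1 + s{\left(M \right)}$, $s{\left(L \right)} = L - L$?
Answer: $\frac{23996}{15} \approx 1599.7$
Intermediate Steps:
$s{\left(L \right)} = 0$
$q{\left(M \right)} = -1$ ($q{\left(M \right)} = -1 + 0 = -1$)
$g{\left(k,O \right)} = - k - 4 O$
$\left(g{\left(5,13 \right)} + \frac{75 - 79}{23 + 7}\right) \left(-28\right) = \left(\left(\left(-1\right) 5 - 52\right) + \frac{75 - 79}{23 + 7}\right) \left(-28\right) = \left(\left(-5 - 52\right) - \frac{4}{30}\right) \left(-28\right) = \left(-57 - \frac{2}{15}\right) \left(-28\right) = \left(- \frac{857}{15}\right) \left(-28\right) = \frac{23996}{15}$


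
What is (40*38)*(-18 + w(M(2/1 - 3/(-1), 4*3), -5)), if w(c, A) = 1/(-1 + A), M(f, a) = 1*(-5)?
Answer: -82840/3 ≈ -27613.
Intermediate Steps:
M(f, a) = -5
(40*38)*(-18 + w(M(2/1 - 3/(-1), 4*3), -5)) = (40*38)*(-18 + 1/(-1 - 5)) = 1520*(-18 + 1/(-6)) = 1520*(-18 - 1/6) = 1520*(-109/6) = -82840/3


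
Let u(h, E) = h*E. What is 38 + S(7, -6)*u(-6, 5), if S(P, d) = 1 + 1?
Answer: -22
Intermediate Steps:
S(P, d) = 2
u(h, E) = E*h
38 + S(7, -6)*u(-6, 5) = 38 + 2*(5*(-6)) = 38 + 2*(-30) = 38 - 60 = -22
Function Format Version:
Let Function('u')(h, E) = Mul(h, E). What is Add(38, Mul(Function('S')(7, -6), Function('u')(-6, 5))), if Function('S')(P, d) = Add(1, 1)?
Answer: -22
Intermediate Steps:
Function('S')(P, d) = 2
Function('u')(h, E) = Mul(E, h)
Add(38, Mul(Function('S')(7, -6), Function('u')(-6, 5))) = Add(38, Mul(2, Mul(5, -6))) = Add(38, Mul(2, -30)) = Add(38, -60) = -22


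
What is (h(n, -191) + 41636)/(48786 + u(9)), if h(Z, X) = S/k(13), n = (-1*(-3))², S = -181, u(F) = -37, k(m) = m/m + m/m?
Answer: 83091/97498 ≈ 0.85223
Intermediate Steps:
k(m) = 2 (k(m) = 1 + 1 = 2)
n = 9 (n = 3² = 9)
h(Z, X) = -181/2
(h(n, -191) + 41636)/(48786 + u(9)) = (-181/2 + 41636)/(48786 - 37) = (83091/2)/48749 = (83091/2)*(1/48749) = 83091/97498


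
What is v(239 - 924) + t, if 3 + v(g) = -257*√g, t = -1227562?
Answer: -1227565 - 257*I*√685 ≈ -1.2276e+6 - 6726.3*I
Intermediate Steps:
v(g) = -3 - 257*√g
v(239 - 924) + t = (-3 - 257*√(239 - 924)) - 1227562 = (-3 - 257*I*√685) - 1227562 = -1227565 - 257*I*√685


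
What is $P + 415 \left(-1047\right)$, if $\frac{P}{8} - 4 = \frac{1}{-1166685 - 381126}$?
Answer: $- \frac{672482088611}{1547811} \approx -4.3447 \cdot 10^{5}$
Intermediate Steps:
$P = \frac{49529944}{1547811}$ ($P = 32 + \frac{8}{-1166685 - 381126} = 32 + \frac{8}{-1547811} = 32 + 8 \left(- \frac{1}{1547811}\right) = 32 - \frac{8}{1547811} = \frac{49529944}{1547811} \approx 32.0$)
$P + 415 \left(-1047\right) = \frac{49529944}{1547811} + 415 \left(-1047\right) = \frac{49529944}{1547811} - 434505 = - \frac{672482088611}{1547811}$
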